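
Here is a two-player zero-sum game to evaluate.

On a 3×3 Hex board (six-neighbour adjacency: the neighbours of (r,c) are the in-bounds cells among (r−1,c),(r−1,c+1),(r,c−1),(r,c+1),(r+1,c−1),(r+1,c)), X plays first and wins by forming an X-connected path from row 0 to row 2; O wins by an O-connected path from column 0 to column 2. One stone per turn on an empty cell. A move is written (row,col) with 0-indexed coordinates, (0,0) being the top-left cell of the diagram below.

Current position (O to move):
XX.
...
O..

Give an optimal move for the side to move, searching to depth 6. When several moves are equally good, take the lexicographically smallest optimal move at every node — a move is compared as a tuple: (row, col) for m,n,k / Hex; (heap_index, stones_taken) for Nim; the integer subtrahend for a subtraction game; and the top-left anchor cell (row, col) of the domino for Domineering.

O's best at [XX./.../O..]: (0,2)

[XX./.../O..] O move#1: (0,2):+1/XXO/.../O..*, (1,0):-1/XX./O../O.., (1,1):+1/XX./.O./O.., (1,2):+1/XX./..O/O.., (2,1):+1/XX./.../OO., (2,2):+1/XX./.../O.O
[XXO/.../O..] X move#2: (1,0):-1/XXO/X../O..*, (1,1):-1/XXO/.X./O.., (1,2):-1/XXO/..X/O.., (2,1):-1/XXO/.../OX., (2,2):-1/XXO/.../O.X
[XXO/X../O..] O move#3: (1,1):+1/XXO/XO./O..*, (1,2):+1/XXO/X.O/O.., (2,1):+1/XXO/X../OO., (2,2):+1/XXO/X../O.O
[XXO/XO./O..] end (terminal -1, X#4); searched XX./.../O.. to 6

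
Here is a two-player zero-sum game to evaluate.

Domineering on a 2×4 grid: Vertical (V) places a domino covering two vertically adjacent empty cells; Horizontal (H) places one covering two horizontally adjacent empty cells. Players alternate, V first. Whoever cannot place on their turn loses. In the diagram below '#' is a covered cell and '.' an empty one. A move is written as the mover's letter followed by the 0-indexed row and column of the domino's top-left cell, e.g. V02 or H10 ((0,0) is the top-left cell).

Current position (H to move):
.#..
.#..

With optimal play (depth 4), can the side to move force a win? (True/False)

H winning at [.#../.#..]: True

[.#../.#..] H move#1: H02:+1/.###/.#..*, H12:+1/.#../.###
[.###/.#..] V move#2: V00:-1/####/##..*
[####/##..] H move#3: H12:+1/####/####*
[####/####] end (terminal -1, V#4); searched .#../.#.. to 4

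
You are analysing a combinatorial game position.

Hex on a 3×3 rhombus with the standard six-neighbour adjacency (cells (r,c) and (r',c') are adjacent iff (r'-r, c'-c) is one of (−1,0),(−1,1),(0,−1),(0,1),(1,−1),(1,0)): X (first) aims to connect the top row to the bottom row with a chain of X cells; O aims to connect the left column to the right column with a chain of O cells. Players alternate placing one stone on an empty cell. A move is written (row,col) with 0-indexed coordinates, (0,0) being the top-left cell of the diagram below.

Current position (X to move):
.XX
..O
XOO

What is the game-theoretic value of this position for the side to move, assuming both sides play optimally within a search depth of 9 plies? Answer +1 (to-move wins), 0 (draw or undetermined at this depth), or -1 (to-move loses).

ply 1, X at .XX/..O/XOO | (0,0)=+1→XXX/..O/XOO*; (1,0)=+1→.XX/X.O/XOO; (1,1)=+1→.XX/.XO/XOO
ply 2, O at XXX/..O/XOO | (1,0)=-1→XXX/O.O/XOO*; (1,1)=-1→XXX/.OO/XOO
ply 3, X at XXX/O.O/XOO | (1,1)=+1→XXX/OXO/XOO*
ply 4: XXX/OXO/XOO is terminal -1 (O); from .XX/..O/XOO depth 9

value(.XX/..O/XOO, X) = +1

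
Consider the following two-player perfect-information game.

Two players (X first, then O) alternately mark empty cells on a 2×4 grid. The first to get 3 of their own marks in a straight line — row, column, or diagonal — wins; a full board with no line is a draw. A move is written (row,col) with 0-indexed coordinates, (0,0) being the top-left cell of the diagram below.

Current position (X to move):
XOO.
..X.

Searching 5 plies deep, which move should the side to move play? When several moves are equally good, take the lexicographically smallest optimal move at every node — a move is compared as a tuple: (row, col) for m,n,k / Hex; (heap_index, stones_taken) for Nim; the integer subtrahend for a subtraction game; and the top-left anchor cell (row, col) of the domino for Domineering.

X's best at [XOO./..X.]: (0,3)

ply 1, X at XOO./..X. | (0,3)=+0→XOOX/..X.*; (1,0)=-1→XOO./X.X.; (1,1)=-1→XOO./.XX.; (1,3)=-1→XOO./..XX
ply 2, O at XOOX/..X. | (1,0)=+0→XOOX/O.X.*; (1,1)=+0→XOOX/.OX.; (1,3)=+0→XOOX/..XO
ply 3, X at XOOX/O.X. | (1,1)=+0→XOOX/OXX.*; (1,3)=+0→XOOX/O.XX
ply 4, O at XOOX/OXX. | (1,3)=+0→XOOX/OXXO*
ply 5: XOOX/OXXO is terminal +0 (X); from XOO./..X. depth 5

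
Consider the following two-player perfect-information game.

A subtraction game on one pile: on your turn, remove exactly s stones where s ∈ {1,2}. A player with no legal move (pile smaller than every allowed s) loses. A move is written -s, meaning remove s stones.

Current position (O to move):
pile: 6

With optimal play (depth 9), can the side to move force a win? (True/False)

p1 O@[6]: -1[5]-1* -2[4]-1
p2 X@[5]: -1[4]-1 -2[3]+1*
p3 O@[3]: -1[2]-1* -2[1]-1
p4 X@[2]: -1[1]-1 -2[0]+1*
p5 O@[0] terminal -1; root [6] d9

O winning at [6]: False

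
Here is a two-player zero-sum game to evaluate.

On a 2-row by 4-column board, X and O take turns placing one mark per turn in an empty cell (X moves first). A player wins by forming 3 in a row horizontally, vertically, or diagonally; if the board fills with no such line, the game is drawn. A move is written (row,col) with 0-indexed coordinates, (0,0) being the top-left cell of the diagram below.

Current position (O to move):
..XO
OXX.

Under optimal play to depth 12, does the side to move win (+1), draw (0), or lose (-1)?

[..XO/OXX.] O move#1: (0,0):-1/O.XO/OXX., (0,1):-1/.OXO/OXX., (1,3):+0/..XO/OXXO*
[..XO/OXXO] X move#2: (0,0):+0/X.XO/OXXO*, (0,1):+0/.XXO/OXXO
[X.XO/OXXO] O move#3: (0,1):+0/XOXO/OXXO*
[XOXO/OXXO] end (terminal +0, X#4); searched ..XO/OXX. to 12

value(..XO/OXX., O) = 0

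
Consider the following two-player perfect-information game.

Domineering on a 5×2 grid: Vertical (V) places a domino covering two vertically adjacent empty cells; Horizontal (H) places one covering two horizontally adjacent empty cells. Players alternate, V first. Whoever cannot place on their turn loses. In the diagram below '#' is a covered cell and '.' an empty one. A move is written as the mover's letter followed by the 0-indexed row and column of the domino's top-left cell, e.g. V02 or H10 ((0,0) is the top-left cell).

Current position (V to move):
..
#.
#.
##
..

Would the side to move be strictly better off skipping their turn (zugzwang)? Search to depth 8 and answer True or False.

zugzwang(../#./#./##/.., V) = False

ply 1, V at ../#./#./##/.. | V01=-1→.#/##/#./##/..*; V11=-1→../##/##/##/..
ply 2, H at .#/##/#./##/.. | H40=+1→.#/##/#./##/##*
ply 3: .#/##/#./##/## is terminal -1 (V); from ../#./#./##/.. depth 8
suppose V passes — search the same position with H to move:
pass> ply 1, H at ../#./#./##/.. | H00=+1→##/#./#./##/..*; H40=-1→../#./#./##/##
pass> ply 2, V at ##/#./#./##/.. | V11=-1→##/##/##/##/..*
pass> ply 3, H at ##/##/##/##/.. | H40=+1→##/##/##/##/##*
pass> ply 4: ##/##/##/##/## is terminal -1 (V); from ../#./#./##/.. depth 8
for V: play -1, pass -1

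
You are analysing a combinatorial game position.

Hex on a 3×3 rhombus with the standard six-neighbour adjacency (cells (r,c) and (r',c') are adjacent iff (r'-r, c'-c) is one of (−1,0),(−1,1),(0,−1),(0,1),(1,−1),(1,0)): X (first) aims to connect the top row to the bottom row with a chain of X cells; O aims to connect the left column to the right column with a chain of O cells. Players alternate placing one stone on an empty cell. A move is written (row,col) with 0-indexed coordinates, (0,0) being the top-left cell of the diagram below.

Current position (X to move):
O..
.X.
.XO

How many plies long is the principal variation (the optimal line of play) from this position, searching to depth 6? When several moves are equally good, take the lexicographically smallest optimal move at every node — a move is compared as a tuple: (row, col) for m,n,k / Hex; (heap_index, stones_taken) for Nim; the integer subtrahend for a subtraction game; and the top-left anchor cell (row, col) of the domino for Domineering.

PV length from [O../.X./.XO]: 1 ply

ply 1, X at O../.X./.XO | (0,1)=+1→OX./.X./.XO*; (0,2)=+1→O.X/.X./.XO; (1,0)=+1→O../XX./.XO; (1,2)=+1→O../.XX/.XO; (2,0)=+1→O../.X./XXO
ply 2: OX./.X./.XO is terminal -1 (O); from O../.X./.XO depth 6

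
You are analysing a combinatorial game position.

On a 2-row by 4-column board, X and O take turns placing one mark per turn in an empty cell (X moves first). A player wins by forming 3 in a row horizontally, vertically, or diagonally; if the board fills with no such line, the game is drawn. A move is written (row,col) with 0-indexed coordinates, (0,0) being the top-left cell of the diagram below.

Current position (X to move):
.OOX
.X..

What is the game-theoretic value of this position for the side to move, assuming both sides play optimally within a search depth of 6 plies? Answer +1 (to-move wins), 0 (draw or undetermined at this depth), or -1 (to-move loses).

value(.OOX/.X.., X) = 0

ply 1, X at .OOX/.X.. | (0,0)=+0→XOOX/.X..*; (1,0)=-1→.OOX/XX..; (1,2)=-1→.OOX/.XX.; (1,3)=-1→.OOX/.X.X
ply 2, O at XOOX/.X.. | (1,0)=+0→XOOX/OX..*; (1,2)=+0→XOOX/.XO.; (1,3)=+0→XOOX/.X.O
ply 3, X at XOOX/OX.. | (1,2)=+0→XOOX/OXX.*; (1,3)=+0→XOOX/OX.X
ply 4, O at XOOX/OXX. | (1,3)=+0→XOOX/OXXO*
ply 5: XOOX/OXXO is terminal +0 (X); from .OOX/.X.. depth 6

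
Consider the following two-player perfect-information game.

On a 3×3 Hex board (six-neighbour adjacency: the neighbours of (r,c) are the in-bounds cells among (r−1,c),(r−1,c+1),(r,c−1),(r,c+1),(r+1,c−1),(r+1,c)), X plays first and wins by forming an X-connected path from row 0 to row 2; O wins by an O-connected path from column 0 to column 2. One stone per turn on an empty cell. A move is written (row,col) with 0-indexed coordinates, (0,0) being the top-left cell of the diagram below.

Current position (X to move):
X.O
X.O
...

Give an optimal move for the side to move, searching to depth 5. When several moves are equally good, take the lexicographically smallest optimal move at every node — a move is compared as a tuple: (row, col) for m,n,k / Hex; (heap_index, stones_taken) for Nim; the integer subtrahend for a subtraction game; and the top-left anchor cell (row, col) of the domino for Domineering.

ply 1, X at X.O/X.O/... | (0,1)=-1→XXO/X.O/...; (1,1)=+1→X.O/XXO/...*; (2,0)=+1→X.O/X.O/X..; (2,1)=+1→X.O/X.O/.X.; (2,2)=-1→X.O/X.O/..X
ply 2, O at X.O/XXO/... | (0,1)=-1→XOO/XXO/...*; (2,0)=-1→X.O/XXO/O..; (2,1)=-1→X.O/XXO/.O.; (2,2)=-1→X.O/XXO/..O
ply 3, X at XOO/XXO/... | (2,0)=+1→XOO/XXO/X..*; (2,1)=+1→XOO/XXO/.X.; (2,2)=+1→XOO/XXO/..X
ply 4: XOO/XXO/X.. is terminal -1 (O); from X.O/X.O/... depth 5

X's best at [X.O/X.O/...]: (1,1)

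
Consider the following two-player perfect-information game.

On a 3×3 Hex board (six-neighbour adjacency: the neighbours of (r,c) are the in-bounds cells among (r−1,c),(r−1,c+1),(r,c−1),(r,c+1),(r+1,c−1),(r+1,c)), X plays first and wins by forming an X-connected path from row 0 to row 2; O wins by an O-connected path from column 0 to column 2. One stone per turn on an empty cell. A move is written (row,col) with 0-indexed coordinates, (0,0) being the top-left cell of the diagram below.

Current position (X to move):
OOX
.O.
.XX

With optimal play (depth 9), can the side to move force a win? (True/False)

ply 1, X at OOX/.O./.XX | (1,0)=-1→OOX/XO./.XX; (1,2)=+1→OOX/.OX/.XX*; (2,0)=-1→OOX/.O./XXX
ply 2: OOX/.OX/.XX is terminal -1 (O); from OOX/.O./.XX depth 9

X winning at [OOX/.O./.XX]: True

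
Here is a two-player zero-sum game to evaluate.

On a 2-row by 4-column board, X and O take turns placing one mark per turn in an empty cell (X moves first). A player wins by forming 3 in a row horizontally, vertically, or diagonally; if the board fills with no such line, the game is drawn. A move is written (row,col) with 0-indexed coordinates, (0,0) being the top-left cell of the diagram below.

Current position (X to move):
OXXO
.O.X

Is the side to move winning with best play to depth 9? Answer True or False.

p1 X@[OXXO/.O.X]: (1,0)[OXXO/XO.X]+0* (1,2)[OXXO/.OXX]+0
p2 O@[OXXO/XO.X]: (1,2)[OXXO/XOOX]+0*
p3 X@[OXXO/XOOX] terminal +0; root [OXXO/.O.X] d9

X winning at [OXXO/.O.X]: False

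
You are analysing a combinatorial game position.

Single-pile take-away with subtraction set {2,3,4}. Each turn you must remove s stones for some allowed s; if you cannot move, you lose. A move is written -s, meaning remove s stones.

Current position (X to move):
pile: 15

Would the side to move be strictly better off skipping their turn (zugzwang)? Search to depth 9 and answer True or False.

[15] X move#1: -2:+1/13*, -3:+1/12, -4:-1/11
[13] O move#2: -2:-1/11*, -3:-1/10, -4:-1/9
[11] X move#3: -2:-1/9, -3:-1/8, -4:+1/7*
[7] O move#4: -2:-1/5*, -3:-1/4, -4:-1/3
[5] X move#5: -2:-1/3, -3:-1/2, -4:+1/1*
[1] end (terminal -1, O#6); searched 15 to 9
suppose X passes — search the same position with O to move:
pass> [15] O move#1: -2:+1/13*, -3:+1/12, -4:-1/11
pass> [13] X move#2: -2:-1/11*, -3:-1/10, -4:-1/9
pass> [11] O move#3: -2:-1/9, -3:-1/8, -4:+1/7*
pass> [7] X move#4: -2:-1/5*, -3:-1/4, -4:-1/3
pass> [5] O move#5: -2:-1/3, -3:-1/2, -4:+1/1*
pass> [1] end (terminal -1, X#6); searched 15 to 9
for X: play +1, pass -1

zugzwang(15, X) = False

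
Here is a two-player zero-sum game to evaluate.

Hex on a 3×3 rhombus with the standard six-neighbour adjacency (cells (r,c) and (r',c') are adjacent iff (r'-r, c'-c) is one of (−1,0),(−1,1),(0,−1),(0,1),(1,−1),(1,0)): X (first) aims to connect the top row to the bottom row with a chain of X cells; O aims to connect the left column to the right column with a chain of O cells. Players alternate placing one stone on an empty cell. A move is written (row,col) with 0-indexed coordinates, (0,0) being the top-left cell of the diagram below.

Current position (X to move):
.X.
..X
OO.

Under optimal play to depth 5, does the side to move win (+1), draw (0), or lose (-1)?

ply 1, X at .X./..X/OO. | (0,0)=-1→XX./..X/OO.; (0,2)=-1→.XX/..X/OO.; (1,0)=-1→.X./X.X/OO.; (1,1)=-1→.X./.XX/OO.; (2,2)=+1→.X./..X/OOX*
ply 2, O at .X./..X/OOX | (0,0)=-1→OX./..X/OOX*; (0,2)=-1→.XO/..X/OOX; (1,0)=-1→.X./O.X/OOX; (1,1)=-1→.X./.OX/OOX
ply 3, X at OX./..X/OOX | (0,2)=+1→OXX/..X/OOX*; (1,0)=+1→OX./X.X/OOX; (1,1)=+1→OX./.XX/OOX
ply 4: OXX/..X/OOX is terminal -1 (O); from .X./..X/OO. depth 5

value(.X./..X/OO., X) = +1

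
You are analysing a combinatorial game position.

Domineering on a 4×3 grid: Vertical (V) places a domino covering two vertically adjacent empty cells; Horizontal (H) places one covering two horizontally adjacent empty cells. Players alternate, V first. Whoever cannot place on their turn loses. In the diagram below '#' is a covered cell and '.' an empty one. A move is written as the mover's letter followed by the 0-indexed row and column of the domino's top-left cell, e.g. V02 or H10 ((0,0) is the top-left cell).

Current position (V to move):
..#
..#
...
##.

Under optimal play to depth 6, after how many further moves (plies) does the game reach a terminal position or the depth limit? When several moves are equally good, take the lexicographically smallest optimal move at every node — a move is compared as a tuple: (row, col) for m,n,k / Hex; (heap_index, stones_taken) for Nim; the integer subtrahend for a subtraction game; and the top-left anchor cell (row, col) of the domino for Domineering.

p1 V@[..#/..#/.../##.]: V00[#.#/#.#/.../##.]+1* V01[.##/.##/.../##.]+1 V10[..#/#.#/#../##.]+1 V11[..#/.##/.#./##.]+1 V22[..#/..#/..#/###]-1
p2 H@[#.#/#.#/.../##.]: H20[#.#/#.#/##./##.]-1* H21[#.#/#.#/.##/##.]-1
p3 V@[#.#/#.#/##./##.]: V01[###/###/##./##.]+1* V22[#.#/#.#/###/###]+1
p4 H@[###/###/##./##.] terminal -1; root [..#/..#/.../##.] d6

PV length from [..#/..#/.../##.]: 3 plies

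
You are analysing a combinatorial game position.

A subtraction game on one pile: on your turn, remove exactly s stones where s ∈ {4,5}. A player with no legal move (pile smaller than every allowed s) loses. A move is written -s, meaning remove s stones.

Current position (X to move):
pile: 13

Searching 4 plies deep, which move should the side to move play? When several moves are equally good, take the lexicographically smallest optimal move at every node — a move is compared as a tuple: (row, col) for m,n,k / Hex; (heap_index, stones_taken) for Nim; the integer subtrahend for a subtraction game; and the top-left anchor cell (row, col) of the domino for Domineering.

[13] X move#1: -4:+1/9*, -5:-1/8
[9] O move#2: -4:-1/5*, -5:-1/4
[5] X move#3: -4:+1/1*, -5:+1/0
[1] end (terminal -1, O#4); searched 13 to 4

X's best at [13]: -4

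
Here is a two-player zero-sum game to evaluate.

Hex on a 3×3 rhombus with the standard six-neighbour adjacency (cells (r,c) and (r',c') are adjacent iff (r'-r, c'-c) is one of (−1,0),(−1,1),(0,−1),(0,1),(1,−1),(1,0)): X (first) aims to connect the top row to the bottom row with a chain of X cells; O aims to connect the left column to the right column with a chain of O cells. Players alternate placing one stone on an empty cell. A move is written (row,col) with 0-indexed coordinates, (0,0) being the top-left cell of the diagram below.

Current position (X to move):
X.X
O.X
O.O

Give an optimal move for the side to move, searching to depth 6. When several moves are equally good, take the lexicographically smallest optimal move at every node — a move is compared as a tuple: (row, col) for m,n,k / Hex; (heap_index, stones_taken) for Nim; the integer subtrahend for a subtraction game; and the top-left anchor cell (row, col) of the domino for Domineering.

X's best at [X.X/O.X/O.O]: (2,1)

[X.X/O.X/O.O] X move#1: (0,1):-1/XXX/O.X/O.O, (1,1):-1/X.X/OXX/O.O, (2,1):+1/X.X/O.X/OXO*
[X.X/O.X/OXO] end (terminal -1, O#2); searched X.X/O.X/O.O to 6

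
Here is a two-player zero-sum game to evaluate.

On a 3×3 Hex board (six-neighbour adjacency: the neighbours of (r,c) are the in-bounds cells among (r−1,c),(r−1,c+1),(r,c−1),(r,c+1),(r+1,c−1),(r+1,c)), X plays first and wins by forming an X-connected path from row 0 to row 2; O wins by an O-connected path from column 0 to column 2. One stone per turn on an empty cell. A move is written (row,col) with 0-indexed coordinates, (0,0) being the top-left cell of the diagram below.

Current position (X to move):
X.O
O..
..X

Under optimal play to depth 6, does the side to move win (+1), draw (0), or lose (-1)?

ply 1, X at X.O/O../..X | (0,1)=-1→XXO/O../..X*; (1,1)=-1→X.O/OX./..X; (1,2)=-1→X.O/O.X/..X; (2,0)=-1→X.O/O../X.X; (2,1)=-1→X.O/O../.XX
ply 2, O at XXO/O../..X | (1,1)=+1→XXO/OO./..X*; (1,2)=-1→XXO/O.O/..X; (2,0)=-1→XXO/O../O.X; (2,1)=-1→XXO/O../.OX
ply 3: XXO/OO./..X is terminal -1 (X); from X.O/O../..X depth 6

value(X.O/O../..X, X) = -1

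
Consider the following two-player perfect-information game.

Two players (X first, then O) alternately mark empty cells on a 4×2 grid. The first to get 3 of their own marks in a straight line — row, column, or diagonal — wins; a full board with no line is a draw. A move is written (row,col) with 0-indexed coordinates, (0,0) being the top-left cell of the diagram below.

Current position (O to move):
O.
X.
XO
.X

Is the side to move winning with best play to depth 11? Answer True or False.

ply 1, O at O./X./XO/.X | (0,1)=-1→OO/X./XO/.X; (1,1)=-1→O./XO/XO/.X; (3,0)=+0→O./X./XO/OX*
ply 2, X at O./X./XO/OX | (0,1)=+0→OX/X./XO/OX*; (1,1)=+0→O./XX/XO/OX
ply 3, O at OX/X./XO/OX | (1,1)=+0→OX/XO/XO/OX*
ply 4: OX/XO/XO/OX is terminal +0 (X); from O./X./XO/.X depth 11

O winning at [O./X./XO/.X]: False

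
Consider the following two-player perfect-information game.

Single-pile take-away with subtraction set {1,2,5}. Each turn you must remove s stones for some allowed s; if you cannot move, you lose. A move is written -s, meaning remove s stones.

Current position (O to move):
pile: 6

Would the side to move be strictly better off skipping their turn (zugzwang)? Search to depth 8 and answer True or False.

zugzwang(6, O) = True

ply 1, O at 6 | -1=-1→5*; -2=-1→4; -5=-1→1
ply 2, X at 5 | -1=-1→4; -2=+1→3*; -5=+1→0
ply 3, O at 3 | -1=-1→2*; -2=-1→1
ply 4, X at 2 | -1=-1→1; -2=+1→0*
ply 5: 0 is terminal -1 (O); from 6 depth 8
pass branch (X moves first from the same position):
  | ply 1, X at 6 | -1=-1→5*; -2=-1→4; -5=-1→1
  | ply 2, O at 5 | -1=-1→4; -2=+1→3*; -5=+1→0
  | ply 3, X at 3 | -1=-1→2*; -2=-1→1
  | ply 4, O at 2 | -1=-1→1; -2=+1→0*
  | ply 5: 0 is terminal -1 (X); from 6 depth 8
O moving scores -1; O passing scores +1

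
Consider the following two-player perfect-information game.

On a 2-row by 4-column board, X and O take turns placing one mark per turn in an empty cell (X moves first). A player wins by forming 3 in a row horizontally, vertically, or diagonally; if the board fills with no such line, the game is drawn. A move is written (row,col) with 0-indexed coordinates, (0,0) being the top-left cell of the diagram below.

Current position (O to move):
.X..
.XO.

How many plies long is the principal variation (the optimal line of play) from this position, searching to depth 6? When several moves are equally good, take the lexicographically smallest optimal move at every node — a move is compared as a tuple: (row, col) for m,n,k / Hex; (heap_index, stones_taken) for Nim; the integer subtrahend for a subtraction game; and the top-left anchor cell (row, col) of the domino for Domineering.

[.X../.XO.] O move#1: (0,0):+0/OX../.XO.*, (0,2):+0/.XO./.XO., (0,3):+0/.X.O/.XO., (1,0):-1/.X../OXO., (1,3):-1/.X../.XOO
[OX../.XO.] X move#2: (0,2):+0/OXX./.XO.*, (0,3):+0/OX.X/.XO., (1,0):+0/OX../XXO., (1,3):+0/OX../.XOX
[OXX./.XO.] O move#3: (0,3):+0/OXXO/.XO.*, (1,0):-1/OXX./OXO., (1,3):-1/OXX./.XOO
[OXXO/.XO.] X move#4: (1,0):+0/OXXO/XXO.*, (1,3):+0/OXXO/.XOX
[OXXO/XXO.] O move#5: (1,3):+0/OXXO/XXOO*
[OXXO/XXOO] end (terminal +0, X#6); searched .X../.XO. to 6

PV length from [.X../.XO.]: 5 plies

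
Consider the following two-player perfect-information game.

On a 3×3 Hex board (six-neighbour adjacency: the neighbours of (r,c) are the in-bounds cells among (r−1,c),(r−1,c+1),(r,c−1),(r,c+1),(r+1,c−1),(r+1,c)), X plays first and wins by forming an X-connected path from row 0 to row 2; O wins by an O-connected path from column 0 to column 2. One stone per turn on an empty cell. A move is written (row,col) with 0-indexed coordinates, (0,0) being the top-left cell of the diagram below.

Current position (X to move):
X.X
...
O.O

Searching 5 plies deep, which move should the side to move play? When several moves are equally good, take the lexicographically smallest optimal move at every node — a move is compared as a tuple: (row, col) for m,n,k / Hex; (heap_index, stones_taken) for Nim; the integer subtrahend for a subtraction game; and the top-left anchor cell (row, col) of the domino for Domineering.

p1 X@[X.X/.../O.O]: (0,1)[XXX/.../O.O]-1 (1,0)[X.X/X../O.O]-1 (1,1)[X.X/.X./O.O]-1 (1,2)[X.X/..X/O.O]-1 (2,1)[X.X/.../OXO]+1*
p2 O@[X.X/.../OXO]: (0,1)[XOX/.../OXO]-1* (1,0)[X.X/O../OXO]-1 (1,1)[X.X/.O./OXO]-1 (1,2)[X.X/..O/OXO]-1
p3 X@[XOX/.../OXO]: (1,0)[XOX/X../OXO]+1* (1,1)[XOX/.X./OXO]+1 (1,2)[XOX/..X/OXO]+1
p4 O@[XOX/X../OXO]: (1,1)[XOX/XO./OXO]-1* (1,2)[XOX/X.O/OXO]-1
p5 X@[XOX/XO./OXO]: (1,2)[XOX/XOX/OXO]+1*
p6 O@[XOX/XOX/OXO] terminal -1; root [X.X/.../O.O] d5

X's best at [X.X/.../O.O]: (2,1)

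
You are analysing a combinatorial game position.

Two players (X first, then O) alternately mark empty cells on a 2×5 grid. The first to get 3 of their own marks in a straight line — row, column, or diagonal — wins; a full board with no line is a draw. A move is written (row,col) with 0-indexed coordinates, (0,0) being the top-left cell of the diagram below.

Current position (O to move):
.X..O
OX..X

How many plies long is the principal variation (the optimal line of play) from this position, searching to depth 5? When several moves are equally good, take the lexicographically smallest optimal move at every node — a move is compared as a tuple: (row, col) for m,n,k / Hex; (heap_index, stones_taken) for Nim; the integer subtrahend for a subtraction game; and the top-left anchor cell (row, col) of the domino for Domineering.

PV length from [.X..O/OX..X]: 5 plies

p1 O@[.X..O/OX..X]: (0,0)[OX..O/OX..X]+0* (0,2)[.XO.O/OX..X]+0 (0,3)[.X.OO/OX..X]+0 (1,2)[.X..O/OXO.X]-1 (1,3)[.X..O/OX.OX]-1
p2 X@[OX..O/OX..X]: (0,2)[OXX.O/OX..X]+0* (0,3)[OX.XO/OX..X]+0 (1,2)[OX..O/OXX.X]+0 (1,3)[OX..O/OX.XX]+0
p3 O@[OXX.O/OX..X]: (0,3)[OXXOO/OX..X]+0* (1,2)[OXX.O/OXO.X]-1 (1,3)[OXX.O/OX.OX]-1
p4 X@[OXXOO/OX..X]: (1,2)[OXXOO/OXX.X]+0* (1,3)[OXXOO/OX.XX]+0
p5 O@[OXXOO/OXX.X]: (1,3)[OXXOO/OXXOX]+0*
p6 X@[OXXOO/OXXOX] terminal +0; root [.X..O/OX..X] d5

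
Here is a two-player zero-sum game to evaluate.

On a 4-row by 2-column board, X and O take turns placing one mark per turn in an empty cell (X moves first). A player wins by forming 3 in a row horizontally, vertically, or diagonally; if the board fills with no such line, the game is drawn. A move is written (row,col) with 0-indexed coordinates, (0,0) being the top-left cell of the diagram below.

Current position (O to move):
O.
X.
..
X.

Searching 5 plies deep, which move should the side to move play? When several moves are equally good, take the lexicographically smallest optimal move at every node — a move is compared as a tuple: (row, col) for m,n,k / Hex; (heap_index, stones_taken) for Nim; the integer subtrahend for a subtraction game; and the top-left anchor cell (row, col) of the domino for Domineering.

O's best at [O./X./../X.]: (2,0)

p1 O@[O./X./../X.]: (0,1)[OO/X./../X.]-1 (1,1)[O./XO/../X.]-1 (2,0)[O./X./O./X.]+0* (2,1)[O./X./.O/X.]-1 (3,1)[O./X./../XO]-1
p2 X@[O./X./O./X.]: (0,1)[OX/X./O./X.]+0* (1,1)[O./XX/O./X.]+0 (2,1)[O./X./OX/X.]+0 (3,1)[O./X./O./XX]+0
p3 O@[OX/X./O./X.]: (1,1)[OX/XO/O./X.]+0* (2,1)[OX/X./OO/X.]+0 (3,1)[OX/X./O./XO]+0
p4 X@[OX/XO/O./X.]: (2,1)[OX/XO/OX/X.]+0* (3,1)[OX/XO/O./XX]+0
p5 O@[OX/XO/OX/X.]: (3,1)[OX/XO/OX/XO]+0*
p6 X@[OX/XO/OX/XO] terminal +0; root [O./X./../X.] d5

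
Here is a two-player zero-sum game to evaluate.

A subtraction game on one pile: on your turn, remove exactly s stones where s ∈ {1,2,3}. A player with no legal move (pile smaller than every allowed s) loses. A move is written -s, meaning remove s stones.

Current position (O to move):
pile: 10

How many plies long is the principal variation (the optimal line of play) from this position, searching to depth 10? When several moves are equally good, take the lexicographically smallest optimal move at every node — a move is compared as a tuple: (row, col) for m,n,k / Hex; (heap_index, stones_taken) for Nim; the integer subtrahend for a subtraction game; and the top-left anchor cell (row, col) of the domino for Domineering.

PV length from [10]: 5 plies

ply 1, O at 10 | -1=-1→9; -2=+1→8*; -3=-1→7
ply 2, X at 8 | -1=-1→7*; -2=-1→6; -3=-1→5
ply 3, O at 7 | -1=-1→6; -2=-1→5; -3=+1→4*
ply 4, X at 4 | -1=-1→3*; -2=-1→2; -3=-1→1
ply 5, O at 3 | -1=-1→2; -2=-1→1; -3=+1→0*
ply 6: 0 is terminal -1 (X); from 10 depth 10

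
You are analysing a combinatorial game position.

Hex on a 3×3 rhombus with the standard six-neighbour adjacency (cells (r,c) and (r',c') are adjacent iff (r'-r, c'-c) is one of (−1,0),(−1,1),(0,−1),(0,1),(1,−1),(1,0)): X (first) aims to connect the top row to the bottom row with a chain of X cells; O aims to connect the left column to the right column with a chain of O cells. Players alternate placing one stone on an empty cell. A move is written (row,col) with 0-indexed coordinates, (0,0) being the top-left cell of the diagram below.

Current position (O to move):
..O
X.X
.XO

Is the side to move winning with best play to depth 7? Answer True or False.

p1 O@[..O/X.X/.XO]: (0,0)[O.O/X.X/.XO]-1* (0,1)[.OO/X.X/.XO]-1 (1,1)[..O/XOX/.XO]-1 (2,0)[..O/X.X/OXO]-1
p2 X@[O.O/X.X/.XO]: (0,1)[OXO/X.X/.XO]+1* (1,1)[O.O/XXX/.XO]-1 (2,0)[O.O/X.X/XXO]-1
p3 O@[OXO/X.X/.XO]: (1,1)[OXO/XOX/.XO]-1* (2,0)[OXO/X.X/OXO]-1
p4 X@[OXO/XOX/.XO]: (2,0)[OXO/XOX/XXO]+1*
p5 O@[OXO/XOX/XXO] terminal -1; root [..O/X.X/.XO] d7

O winning at [..O/X.X/.XO]: False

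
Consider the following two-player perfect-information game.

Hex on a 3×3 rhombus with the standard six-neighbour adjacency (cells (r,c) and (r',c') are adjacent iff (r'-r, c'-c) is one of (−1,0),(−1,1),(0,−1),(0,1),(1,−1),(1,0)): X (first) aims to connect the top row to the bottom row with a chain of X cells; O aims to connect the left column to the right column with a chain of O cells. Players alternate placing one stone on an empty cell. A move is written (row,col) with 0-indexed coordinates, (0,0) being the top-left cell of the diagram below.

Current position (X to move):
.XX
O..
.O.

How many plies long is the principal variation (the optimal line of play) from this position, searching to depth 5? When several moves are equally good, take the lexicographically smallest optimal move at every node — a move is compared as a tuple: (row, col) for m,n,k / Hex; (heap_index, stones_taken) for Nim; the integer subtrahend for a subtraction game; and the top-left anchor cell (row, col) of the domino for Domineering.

ply 1, X at .XX/O../.O. | (0,0)=-1→XXX/O../.O.*; (1,1)=-1→.XX/OX./.O.; (1,2)=-1→.XX/O.X/.O.; (2,0)=-1→.XX/O../XO.; (2,2)=-1→.XX/O../.OX
ply 2, O at XXX/O../.O. | (1,1)=+1→XXX/OO./.O.*; (1,2)=+1→XXX/O.O/.O.; (2,0)=+1→XXX/O../OO.; (2,2)=+1→XXX/O../.OO
ply 3, X at XXX/OO./.O. | (1,2)=-1→XXX/OOX/.O.*; (2,0)=-1→XXX/OO./XO.; (2,2)=-1→XXX/OO./.OX
ply 4, O at XXX/OOX/.O. | (2,0)=-1→XXX/OOX/OO.; (2,2)=+1→XXX/OOX/.OO*
ply 5: XXX/OOX/.OO is terminal -1 (X); from .XX/O../.O. depth 5

PV length from [.XX/O../.O.]: 4 plies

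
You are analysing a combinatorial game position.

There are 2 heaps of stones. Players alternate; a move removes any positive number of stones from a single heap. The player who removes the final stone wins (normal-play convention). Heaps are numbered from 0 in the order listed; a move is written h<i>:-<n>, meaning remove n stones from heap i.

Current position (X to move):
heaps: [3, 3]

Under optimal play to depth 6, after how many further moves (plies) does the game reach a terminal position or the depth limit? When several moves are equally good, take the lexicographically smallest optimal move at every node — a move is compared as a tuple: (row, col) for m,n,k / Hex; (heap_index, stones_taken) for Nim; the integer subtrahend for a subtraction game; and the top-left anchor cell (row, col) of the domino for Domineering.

ply 1, X at (3,3) | h0:-1=-1→(2,3)*; h0:-2=-1→(1,3); h0:-3=-1→(0,3); h1:-1=-1→(3,2); h1:-2=-1→(3,1); h1:-3=-1→(3,0)
ply 2, O at (2,3) | h0:-1=-1→(1,3); h0:-2=-1→(0,3); h1:-1=+1→(2,2)*; h1:-2=-1→(2,1); h1:-3=-1→(2,0)
ply 3, X at (2,2) | h0:-1=-1→(1,2)*; h0:-2=-1→(0,2); h1:-1=-1→(2,1); h1:-2=-1→(2,0)
ply 4, O at (1,2) | h0:-1=-1→(0,2); h1:-1=+1→(1,1)*; h1:-2=-1→(1,0)
ply 5, X at (1,1) | h0:-1=-1→(0,1)*; h1:-1=-1→(1,0)
ply 6, O at (0,1) | h1:-1=+1→(0,0)*
ply 7: (0,0) is terminal -1 (X); from (3,3) depth 6

PV length from [(3,3)]: 6 plies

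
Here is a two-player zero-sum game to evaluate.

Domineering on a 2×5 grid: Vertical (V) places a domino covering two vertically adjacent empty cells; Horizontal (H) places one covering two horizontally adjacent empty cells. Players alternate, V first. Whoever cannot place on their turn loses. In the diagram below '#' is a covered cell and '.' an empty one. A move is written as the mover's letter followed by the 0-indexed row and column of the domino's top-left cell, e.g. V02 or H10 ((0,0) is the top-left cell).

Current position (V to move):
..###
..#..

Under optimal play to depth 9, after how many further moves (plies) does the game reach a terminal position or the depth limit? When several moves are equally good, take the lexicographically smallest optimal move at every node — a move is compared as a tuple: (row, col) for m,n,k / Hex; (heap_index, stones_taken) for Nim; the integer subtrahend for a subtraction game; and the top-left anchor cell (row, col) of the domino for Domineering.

[..###/..#..] V move#1: V00:+1/#.###/#.#..*, V01:+1/.####/.##..
[#.###/#.#..] H move#2: H13:-1/#.###/#.###*
[#.###/#.###] V move#3: V01:+1/#####/#####*
[#####/#####] end (terminal -1, H#4); searched ..###/..#.. to 9

PV length from [..###/..#..]: 3 plies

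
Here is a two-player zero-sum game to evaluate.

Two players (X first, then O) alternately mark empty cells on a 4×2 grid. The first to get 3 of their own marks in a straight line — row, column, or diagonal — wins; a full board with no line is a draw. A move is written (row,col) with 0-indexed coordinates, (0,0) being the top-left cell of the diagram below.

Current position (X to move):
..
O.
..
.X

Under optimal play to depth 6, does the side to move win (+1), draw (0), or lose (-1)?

value(../O./../.X, X) = 0

p1 X@[../O./../.X]: (0,0)[X./O./../.X]+0* (0,1)[.X/O./../.X]-1 (1,1)[../OX/../.X]+0 (2,0)[../O./X./.X]+0 (2,1)[../O./.X/.X]+0 (3,0)[../O./../XX]+0
p2 O@[X./O./../.X]: (0,1)[XO/O./../.X]+0* (1,1)[X./OO/../.X]+0 (2,0)[X./O./O./.X]+0 (2,1)[X./O./.O/.X]+0 (3,0)[X./O./../OX]+0
p3 X@[XO/O./../.X]: (1,1)[XO/OX/../.X]+0* (2,0)[XO/O./X./.X]+0 (2,1)[XO/O./.X/.X]+0 (3,0)[XO/O./../XX]+0
p4 O@[XO/OX/../.X]: (2,0)[XO/OX/O./.X]-1 (2,1)[XO/OX/.O/.X]+0* (3,0)[XO/OX/../OX]-1
p5 X@[XO/OX/.O/.X]: (2,0)[XO/OX/XO/.X]+0* (3,0)[XO/OX/.O/XX]+0
p6 O@[XO/OX/XO/.X]: (3,0)[XO/OX/XO/OX]+0*
p7 X@[XO/OX/XO/OX] terminal +0; root [../O./../.X] d6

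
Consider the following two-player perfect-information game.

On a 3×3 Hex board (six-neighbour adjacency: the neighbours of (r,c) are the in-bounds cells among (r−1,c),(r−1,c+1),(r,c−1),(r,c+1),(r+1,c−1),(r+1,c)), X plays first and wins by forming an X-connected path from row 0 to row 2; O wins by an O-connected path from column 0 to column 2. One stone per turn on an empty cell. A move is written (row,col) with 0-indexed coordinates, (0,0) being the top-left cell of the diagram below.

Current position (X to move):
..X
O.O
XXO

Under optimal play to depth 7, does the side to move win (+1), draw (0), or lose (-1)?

value(..X/O.O/XXO, X) = +1

p1 X@[..X/O.O/XXO]: (0,0)[X.X/O.O/XXO]-1 (0,1)[.XX/O.O/XXO]-1 (1,1)[..X/OXO/XXO]+1*
p2 O@[..X/OXO/XXO] terminal -1; root [..X/O.O/XXO] d7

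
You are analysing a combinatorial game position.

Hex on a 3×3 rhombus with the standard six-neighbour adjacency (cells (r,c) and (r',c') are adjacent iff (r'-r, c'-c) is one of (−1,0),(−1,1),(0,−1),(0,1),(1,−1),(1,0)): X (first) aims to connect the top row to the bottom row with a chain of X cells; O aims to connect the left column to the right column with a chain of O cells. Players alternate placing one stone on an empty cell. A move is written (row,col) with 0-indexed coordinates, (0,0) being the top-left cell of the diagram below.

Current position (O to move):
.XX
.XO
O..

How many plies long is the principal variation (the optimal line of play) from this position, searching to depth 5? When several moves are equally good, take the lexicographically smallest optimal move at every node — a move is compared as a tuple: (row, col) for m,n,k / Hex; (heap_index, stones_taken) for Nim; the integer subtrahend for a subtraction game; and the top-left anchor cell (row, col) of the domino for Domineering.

p1 O@[.XX/.XO/O..]: (0,0)[OXX/.XO/O..]-1 (1,0)[.XX/OXO/O..]-1 (2,1)[.XX/.XO/OO.]+1* (2,2)[.XX/.XO/O.O]-1
p2 X@[.XX/.XO/OO.] terminal -1; root [.XX/.XO/O..] d5

PV length from [.XX/.XO/O..]: 1 ply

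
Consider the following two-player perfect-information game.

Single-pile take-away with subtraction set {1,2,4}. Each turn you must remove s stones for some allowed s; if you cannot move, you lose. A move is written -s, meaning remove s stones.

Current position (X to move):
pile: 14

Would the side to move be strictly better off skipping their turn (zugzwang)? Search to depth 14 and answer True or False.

zugzwang(14, X) = False

[14] X move#1: -1:-1/13, -2:+1/12*, -4:-1/10
[12] O move#2: -1:-1/11*, -2:-1/10, -4:-1/8
[11] X move#3: -1:-1/10, -2:+1/9*, -4:-1/7
[9] O move#4: -1:-1/8*, -2:-1/7, -4:-1/5
[8] X move#5: -1:-1/7, -2:+1/6*, -4:-1/4
[6] O move#6: -1:-1/5*, -2:-1/4, -4:-1/2
[5] X move#7: -1:-1/4, -2:+1/3*, -4:-1/1
[3] O move#8: -1:-1/2*, -2:-1/1
[2] X move#9: -1:-1/1, -2:+1/0*
[0] end (terminal -1, O#10); searched 14 to 14
if X skipped the turn, O would face:
~ [14] O move#1: -1:-1/13, -2:+1/12*, -4:-1/10
~ [12] X move#2: -1:-1/11*, -2:-1/10, -4:-1/8
~ [11] O move#3: -1:-1/10, -2:+1/9*, -4:-1/7
~ [9] X move#4: -1:-1/8*, -2:-1/7, -4:-1/5
~ [8] O move#5: -1:-1/7, -2:+1/6*, -4:-1/4
~ [6] X move#6: -1:-1/5*, -2:-1/4, -4:-1/2
~ [5] O move#7: -1:-1/4, -2:+1/3*, -4:-1/1
~ [3] X move#8: -1:-1/2*, -2:-1/1
~ [2] O move#9: -1:-1/1, -2:+1/0*
~ [0] end (terminal -1, X#10); searched 14 to 14
compare (X): move=+1 vs pass=-1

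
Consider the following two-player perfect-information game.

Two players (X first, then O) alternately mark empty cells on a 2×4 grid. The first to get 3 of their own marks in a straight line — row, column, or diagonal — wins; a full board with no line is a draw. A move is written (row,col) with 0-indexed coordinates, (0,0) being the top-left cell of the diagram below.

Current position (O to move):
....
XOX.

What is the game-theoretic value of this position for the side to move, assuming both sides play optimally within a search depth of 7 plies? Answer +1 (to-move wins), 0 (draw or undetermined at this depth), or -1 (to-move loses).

ply 1, O at ..../XOX. | (0,0)=+0→O.../XOX.*; (0,1)=+0→.O../XOX.; (0,2)=+0→..O./XOX.; (0,3)=+0→...O/XOX.; (1,3)=+0→..../XOXO
ply 2, X at O.../XOX. | (0,1)=+0→OX../XOX.*; (0,2)=+0→O.X./XOX.; (0,3)=+0→O..X/XOX.; (1,3)=+0→O.../XOXX
ply 3, O at OX../XOX. | (0,2)=+0→OXO./XOX.*; (0,3)=+0→OX.O/XOX.; (1,3)=+0→OX../XOXO
ply 4, X at OXO./XOX. | (0,3)=+0→OXOX/XOX.*; (1,3)=+0→OXO./XOXX
ply 5, O at OXOX/XOX. | (1,3)=+0→OXOX/XOXO*
ply 6: OXOX/XOXO is terminal +0 (X); from ..../XOX. depth 7

value(..../XOX., O) = 0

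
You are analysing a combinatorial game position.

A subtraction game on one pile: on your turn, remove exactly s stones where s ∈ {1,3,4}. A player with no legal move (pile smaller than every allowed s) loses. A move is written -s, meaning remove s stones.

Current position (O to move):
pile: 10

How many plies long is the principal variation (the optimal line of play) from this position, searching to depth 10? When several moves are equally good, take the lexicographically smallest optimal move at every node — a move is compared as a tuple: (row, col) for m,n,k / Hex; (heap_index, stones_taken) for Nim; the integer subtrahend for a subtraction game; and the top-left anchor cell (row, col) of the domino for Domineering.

p1 O@[10]: -1[9]+1* -3[7]+1 -4[6]-1
p2 X@[9]: -1[8]-1* -3[6]-1 -4[5]-1
p3 O@[8]: -1[7]+1* -3[5]-1 -4[4]-1
p4 X@[7]: -1[6]-1* -3[4]-1 -4[3]-1
p5 O@[6]: -1[5]-1 -3[3]-1 -4[2]+1*
p6 X@[2]: -1[1]-1*
p7 O@[1]: -1[0]+1*
p8 X@[0] terminal -1; root [10] d10

PV length from [10]: 7 plies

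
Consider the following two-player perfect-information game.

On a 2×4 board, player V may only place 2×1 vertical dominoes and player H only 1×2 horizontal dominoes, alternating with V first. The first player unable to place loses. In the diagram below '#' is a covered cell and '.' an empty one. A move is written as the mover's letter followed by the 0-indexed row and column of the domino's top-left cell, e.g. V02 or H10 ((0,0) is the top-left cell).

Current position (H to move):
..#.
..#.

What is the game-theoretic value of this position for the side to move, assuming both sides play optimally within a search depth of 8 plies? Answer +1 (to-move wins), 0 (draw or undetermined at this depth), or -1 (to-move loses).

ply 1, H at ..#./..#. | H00=+1→###./..#.*; H10=+1→..#./###.
ply 2, V at ###./..#. | V03=-1→####/..##*
ply 3, H at ####/..## | H10=+1→####/####*
ply 4: ####/#### is terminal -1 (V); from ..#./..#. depth 8

value(..#./..#., H) = +1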